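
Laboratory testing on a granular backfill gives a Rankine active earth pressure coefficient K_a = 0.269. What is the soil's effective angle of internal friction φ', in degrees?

K_a = tan²(45° − φ/2) ⇒ 45° − φ/2 = arctan(√0.269) = 27.41°.
φ = 2(45° − 27.41°) = 35.17°.

35.2°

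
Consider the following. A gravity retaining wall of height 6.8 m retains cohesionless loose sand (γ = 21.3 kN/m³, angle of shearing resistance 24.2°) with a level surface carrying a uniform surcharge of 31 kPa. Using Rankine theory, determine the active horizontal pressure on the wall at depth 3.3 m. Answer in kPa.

42.4 kPa

K_a = (1 − sin φ)/(1 + sin φ) = 0.4185.
σ_v = γz + q = 21.3 × 3.3 + 31 = 101.3 kPa.
σ_h = K_a σ_v = 0.4185 × 101.3 = 42.39 kPa.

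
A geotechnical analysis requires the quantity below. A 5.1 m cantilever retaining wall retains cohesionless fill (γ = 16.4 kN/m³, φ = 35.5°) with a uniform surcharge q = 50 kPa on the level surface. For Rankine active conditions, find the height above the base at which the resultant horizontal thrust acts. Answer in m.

K_a = 0.2653.
Triangular part P₁ = ½K_aγH² = 56.58 at H/3 = 1.700 m; rectangular part P₂ = K_a q H = 67.64 at H/2 = 2.550 m.
ȳ = (P₁·1.700 + P₂·2.550)/(P₁+P₂) = 2.163 m.

2.16 m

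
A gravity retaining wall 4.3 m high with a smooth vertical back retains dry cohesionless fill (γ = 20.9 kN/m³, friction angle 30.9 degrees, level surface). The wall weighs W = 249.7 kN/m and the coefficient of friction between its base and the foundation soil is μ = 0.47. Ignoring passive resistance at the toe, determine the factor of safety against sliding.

K_a = tan²(45° − 30.9°/2) = 0.3214.
P_a = ½K_aγH² = 0.5×0.3214×20.9×4.3² = 62.10 kN/m, acting at H/3 = 1.433 m above the base.
FS_sliding = μW / P_a = 0.47×249.7 / 62.10 = 1.890.

1.89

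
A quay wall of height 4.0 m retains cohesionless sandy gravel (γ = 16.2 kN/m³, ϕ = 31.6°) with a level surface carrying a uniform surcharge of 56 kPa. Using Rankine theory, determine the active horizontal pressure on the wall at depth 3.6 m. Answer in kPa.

35.7 kPa

K_a = (1 − sin φ)/(1 + sin φ) = 0.3123.
σ_v = γz + q = 16.2 × 3.6 + 56 = 114.3 kPa.
σ_h = K_a σ_v = 0.3123 × 114.3 = 35.71 kPa.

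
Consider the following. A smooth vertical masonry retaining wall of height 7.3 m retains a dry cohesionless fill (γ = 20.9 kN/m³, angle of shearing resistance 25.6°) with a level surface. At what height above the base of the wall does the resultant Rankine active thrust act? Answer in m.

2.43 m

K_a = 0.3966.
The pressure distribution is triangular, so the resultant acts at H/3 above the base = 7.3/3 = 2.433 m.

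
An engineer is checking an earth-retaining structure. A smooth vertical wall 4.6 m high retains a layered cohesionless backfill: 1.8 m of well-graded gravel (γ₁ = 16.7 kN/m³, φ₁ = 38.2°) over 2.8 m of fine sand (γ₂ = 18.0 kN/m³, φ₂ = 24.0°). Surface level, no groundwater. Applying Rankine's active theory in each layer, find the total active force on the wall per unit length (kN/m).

K_a1 = tan²(45°−38.2°/2) = 0.2358; K_a2 = tan²(45°−24.0°/2) = 0.4217.
Layer 1: σ at base = K_a1 γ₁ h₁ = 7.088 kPa; P₁ = ½×7.088×1.8 = 6.379.
Layer 2: σ_v at top = γ₁h₁ = 30.06; σ_h top = K_a2×30.06 = 12.68; σ_h base = K_a2×(30.06+18.0×2.8) = 33.93.
P₂ = ½(12.68+33.93)×2.8 = 65.25. Total P_a = 6.379+65.25 = 71.63 kN/m.

71.6 kN/m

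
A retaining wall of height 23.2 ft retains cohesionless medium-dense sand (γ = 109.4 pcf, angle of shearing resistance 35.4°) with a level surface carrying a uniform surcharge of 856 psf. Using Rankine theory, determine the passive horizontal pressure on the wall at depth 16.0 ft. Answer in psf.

K_p = (1 + sin φ)/(1 − sin φ) = 3.754.
σ_v = γz + q = 109.4 × 16.0 + 856 = 2606 psf.
σ_h = K_p σ_v = 3.754 × 2606 = 9784 psf.

9780 psf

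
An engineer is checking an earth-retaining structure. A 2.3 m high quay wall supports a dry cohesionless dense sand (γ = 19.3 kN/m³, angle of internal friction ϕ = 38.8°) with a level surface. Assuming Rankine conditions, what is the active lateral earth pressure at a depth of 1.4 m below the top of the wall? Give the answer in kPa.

6.20 kPa

K_a = (1 − sin φ)/(1 + sin φ) = 0.2296.
σ_h = K_a γ z = 0.2296 × 19.3 × 1.4 = 6.203 kPa.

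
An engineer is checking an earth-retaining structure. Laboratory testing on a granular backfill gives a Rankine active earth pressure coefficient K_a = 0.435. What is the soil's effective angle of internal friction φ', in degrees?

K_a = tan²(45° − φ/2) ⇒ 45° − φ/2 = arctan(√0.435) = 33.41°.
φ = 2(45° − 33.41°) = 23.19°.

23.2°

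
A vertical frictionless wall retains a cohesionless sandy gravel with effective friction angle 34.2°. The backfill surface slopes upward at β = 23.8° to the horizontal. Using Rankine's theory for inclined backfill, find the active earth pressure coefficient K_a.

K_a = cos β · (cos β − √(cos²β − cos²φ)) / (cos β + √(cos²β − cos²φ)).
cos β = 0.9150, cos φ = 0.8271, √(cos²β − cos²φ) = 0.3913.
K_a = 0.9150 × (0.9150 − 0.3913)/(0.9150 + 0.3913) = 0.3668.

0.367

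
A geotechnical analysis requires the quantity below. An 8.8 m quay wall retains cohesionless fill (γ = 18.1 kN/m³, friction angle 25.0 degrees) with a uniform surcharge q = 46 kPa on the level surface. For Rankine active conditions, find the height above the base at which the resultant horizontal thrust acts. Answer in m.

3.47 m

K_a = 0.4059.
Triangular part P₁ = ½K_aγH² = 284.4 at H/3 = 2.933 m; rectangular part P₂ = K_a q H = 164.3 at H/2 = 4.400 m.
ȳ = (P₁·2.933 + P₂·4.400)/(P₁+P₂) = 3.470 m.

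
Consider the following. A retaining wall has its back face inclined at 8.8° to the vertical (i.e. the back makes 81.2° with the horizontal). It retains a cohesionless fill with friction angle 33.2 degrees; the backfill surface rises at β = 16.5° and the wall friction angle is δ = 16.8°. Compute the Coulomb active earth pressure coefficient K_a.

K_a = sin²(α+φ) / [sin²α · sin(α−δ) · (1 + √{sin(φ+δ)sin(φ−β) / (sin(α−δ)sin(α+β))})²].
With α = 81.2°, φ = 33.2°, δ = 16.8°, β = 16.5°: K_a = 0.4206.

0.421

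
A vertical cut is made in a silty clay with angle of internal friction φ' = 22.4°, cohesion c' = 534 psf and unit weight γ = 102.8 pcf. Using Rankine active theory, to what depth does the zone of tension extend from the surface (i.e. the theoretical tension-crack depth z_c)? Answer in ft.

K_a = tan²(45° − 22.4°/2) = 0.4482; √K_a = 0.6694.
The active pressure is zero where K_a γ z = 2c√K_a, so z_c = 2c/(γ√K_a) = 2×534/(102.8×0.6694) = 15.52 ft.

15.5 ft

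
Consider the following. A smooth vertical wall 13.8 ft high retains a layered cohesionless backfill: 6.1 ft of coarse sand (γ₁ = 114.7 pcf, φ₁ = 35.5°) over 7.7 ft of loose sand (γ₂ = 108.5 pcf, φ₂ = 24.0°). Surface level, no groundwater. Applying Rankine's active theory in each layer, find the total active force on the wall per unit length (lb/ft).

K_a1 = tan²(45°−35.5°/2) = 0.2653; K_a2 = tan²(45°−24.0°/2) = 0.4217.
Layer 1: σ at base = K_a1 γ₁ h₁ = 185.6 psf; P₁ = ½×185.6×6.1 = 566.1.
Layer 2: σ_v at top = γ₁h₁ = 699.7; σ_h top = K_a2×699.7 = 295.1; σ_h base = K_a2×(699.7+108.5×7.7) = 647.4.
P₂ = ½(295.1+647.4)×7.7 = 3629. Total P_a = 566.1+3629 = 4195 lb/ft.

4190 lb/ft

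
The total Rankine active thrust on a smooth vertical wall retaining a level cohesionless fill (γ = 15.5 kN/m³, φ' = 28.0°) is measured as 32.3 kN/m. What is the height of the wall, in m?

K_a = 0.3610. P_a = ½ K_a γ H² ⇒ H = √(2P_a/(K_a γ)).
H = √(2×32.3/(0.3610×15.5)) = 3.398 m.

3.40 m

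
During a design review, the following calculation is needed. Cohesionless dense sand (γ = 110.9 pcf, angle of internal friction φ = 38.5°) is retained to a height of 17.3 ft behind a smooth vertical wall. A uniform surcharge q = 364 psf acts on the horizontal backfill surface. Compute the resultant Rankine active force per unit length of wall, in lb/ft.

5330 lb/ft

K_a = tan²(45° − φ/2) = 0.2327.
Soil triangle: ½ K_a γ H² = 0.5×0.2327×110.9×17.3² = 3861 lb/ft.
Surcharge rectangle: K_a q H = 0.2327×364×17.3 = 1465 lb/ft.
Total = 3861 + 1465 = 5326 lb/ft.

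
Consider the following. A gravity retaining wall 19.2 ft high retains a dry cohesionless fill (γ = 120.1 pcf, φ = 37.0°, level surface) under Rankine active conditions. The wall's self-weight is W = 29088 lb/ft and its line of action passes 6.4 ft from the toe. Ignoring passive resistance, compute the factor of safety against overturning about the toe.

K_a = tan²(45° − 37.0°/2) = 0.2486.
P_a = ½K_aγH² = 0.5×0.2486×120.1×19.2² = 5503 lb/ft, acting at H/3 = 6.400 ft above the base.
Overturning moment M_o = P_a × H/3 = 5503 × 6.400 = 35220.
Resisting moment M_r = W × 6.4 = 29088 × 6.4 = 186200.
FS_overturning = M_r/M_o = 186200/35220 = 5.286.

5.29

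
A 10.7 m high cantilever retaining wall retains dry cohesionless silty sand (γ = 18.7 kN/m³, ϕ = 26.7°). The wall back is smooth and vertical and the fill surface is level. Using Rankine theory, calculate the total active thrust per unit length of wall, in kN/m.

K_a = tan²(45° − φ/2) = 0.3800.
P_a = ½ K_a γ H² = 0.5 × 0.3800 × 18.7 × 10.7² = 406.7 kN/m.

407 kN/m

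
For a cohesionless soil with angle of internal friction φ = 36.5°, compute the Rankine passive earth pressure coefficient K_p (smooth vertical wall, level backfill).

K_p = (1 + sin φ)/(1 − sin φ) = tan²(45° + 36.5°/2) = 3.936.

3.94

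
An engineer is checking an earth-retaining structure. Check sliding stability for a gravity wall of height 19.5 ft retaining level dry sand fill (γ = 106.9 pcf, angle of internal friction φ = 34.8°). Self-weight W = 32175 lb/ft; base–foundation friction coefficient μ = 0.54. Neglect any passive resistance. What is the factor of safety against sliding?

3.13

K_a = tan²(45° − 34.8°/2) = 0.2733.
P_a = ½K_aγH² = 0.5×0.2733×106.9×19.5² = 5555 lb/ft, acting at H/3 = 6.500 ft above the base.
FS_sliding = μW / P_a = 0.54×32175 / 5555 = 3.128.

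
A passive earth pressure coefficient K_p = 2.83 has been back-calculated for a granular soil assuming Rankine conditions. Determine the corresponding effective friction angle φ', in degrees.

28.5°

K_p = (1+sin φ)/(1−sin φ) ⇒ sin φ = (K_p − 1)/(K_p + 1) = 0.4778.
φ = arcsin(0.4778) = 28.54°.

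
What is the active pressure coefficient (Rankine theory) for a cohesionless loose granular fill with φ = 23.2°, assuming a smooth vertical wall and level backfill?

0.435

K_a = (1 − sin φ)/(1 + sin φ) = (1 − sin 23.2°)/(1 + sin 23.2°) = 0.4348.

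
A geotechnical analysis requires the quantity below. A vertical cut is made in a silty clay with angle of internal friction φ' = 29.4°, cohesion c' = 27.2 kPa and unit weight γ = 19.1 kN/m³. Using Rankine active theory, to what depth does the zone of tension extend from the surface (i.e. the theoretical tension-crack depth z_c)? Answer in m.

K_a = tan²(45° − 29.4°/2) = 0.3415; √K_a = 0.5844.
The active pressure is zero where K_a γ z = 2c√K_a, so z_c = 2c/(γ√K_a) = 2×27.2/(19.1×0.5844) = 4.874 m.

4.87 m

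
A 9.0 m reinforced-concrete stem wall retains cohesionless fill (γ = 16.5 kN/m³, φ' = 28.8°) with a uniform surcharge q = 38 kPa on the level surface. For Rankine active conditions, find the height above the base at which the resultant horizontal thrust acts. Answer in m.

3.51 m

K_a = 0.3498.
Triangular part P₁ = ½K_aγH² = 233.7 at H/3 = 3.000 m; rectangular part P₂ = K_a q H = 119.6 at H/2 = 4.500 m.
ȳ = (P₁·3.000 + P₂·4.500)/(P₁+P₂) = 3.508 m.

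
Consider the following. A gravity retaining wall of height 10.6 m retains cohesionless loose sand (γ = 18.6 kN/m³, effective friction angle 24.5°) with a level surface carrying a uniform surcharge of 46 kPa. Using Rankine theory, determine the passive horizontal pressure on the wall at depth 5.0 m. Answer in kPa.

336 kPa

K_p = (1 + sin φ)/(1 − sin φ) = 2.417.
σ_v = γz + q = 18.6 × 5.0 + 46 = 139.0 kPa.
σ_h = K_p σ_v = 2.417 × 139.0 = 336.0 kPa.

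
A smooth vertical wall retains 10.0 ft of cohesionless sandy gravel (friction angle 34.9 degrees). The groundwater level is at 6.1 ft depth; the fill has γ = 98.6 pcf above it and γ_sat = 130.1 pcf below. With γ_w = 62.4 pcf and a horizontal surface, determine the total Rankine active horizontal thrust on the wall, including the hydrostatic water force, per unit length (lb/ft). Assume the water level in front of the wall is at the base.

K_a = tan²(45° − φ/2) = 0.2721.
γ' = 130.1 − 62.4 = 67.70 pcf. Depth below WT = 3.9 ft.
σ'_h at WT = K_a γ d_w = 163.7 psf; at base = 163.7 + K_a γ' × 3.9 = 235.5 psf.
P₁ (0–6.1 ft) = ½×163.7×6.1 = 499.2. P₂ (6.1–10.0 ft) = ½(163.7+235.5)×3.9 = 778.5.
P_w = ½ γ_w h₂² = 0.5×62.4×3.9² = 474.6. Total = 499.2+778.5+474.6 = 1752 lb/ft.

1750 lb/ft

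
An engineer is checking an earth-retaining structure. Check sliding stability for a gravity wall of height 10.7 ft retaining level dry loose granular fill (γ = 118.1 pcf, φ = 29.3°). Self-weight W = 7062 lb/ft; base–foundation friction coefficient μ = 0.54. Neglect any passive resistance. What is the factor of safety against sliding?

K_a = tan²(45° − 29.3°/2) = 0.3428.
P_a = ½K_aγH² = 0.5×0.3428×118.1×10.7² = 2318 lb/ft, acting at H/3 = 3.567 ft above the base.
FS_sliding = μW / P_a = 0.54×7062 / 2318 = 1.645.

1.65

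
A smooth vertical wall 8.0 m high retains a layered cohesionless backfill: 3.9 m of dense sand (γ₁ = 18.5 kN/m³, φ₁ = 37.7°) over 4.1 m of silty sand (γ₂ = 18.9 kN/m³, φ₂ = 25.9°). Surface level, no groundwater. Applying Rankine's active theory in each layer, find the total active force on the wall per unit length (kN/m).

K_a1 = tan²(45°−37.7°/2) = 0.2411; K_a2 = tan²(45°−25.9°/2) = 0.3920.
Layer 1: σ at base = K_a1 γ₁ h₁ = 17.39 kPa; P₁ = ½×17.39×3.9 = 33.92.
Layer 2: σ_v at top = γ₁h₁ = 72.15; σ_h top = K_a2×72.15 = 28.28; σ_h base = K_a2×(72.15+18.9×4.1) = 58.66.
P₂ = ½(28.28+58.66)×4.1 = 178.2. Total P_a = 33.92+178.2 = 212.1 kN/m.

212 kN/m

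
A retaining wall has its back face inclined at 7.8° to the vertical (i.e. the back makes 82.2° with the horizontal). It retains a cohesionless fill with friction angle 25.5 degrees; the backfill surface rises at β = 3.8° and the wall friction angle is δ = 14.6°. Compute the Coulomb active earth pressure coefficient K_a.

0.440

K_a = sin²(α+φ) / [sin²α · sin(α−δ) · (1 + √{sin(φ+δ)sin(φ−β) / (sin(α−δ)sin(α+β))})²].
With α = 82.2°, φ = 25.5°, δ = 14.6°, β = 3.8°: K_a = 0.4397.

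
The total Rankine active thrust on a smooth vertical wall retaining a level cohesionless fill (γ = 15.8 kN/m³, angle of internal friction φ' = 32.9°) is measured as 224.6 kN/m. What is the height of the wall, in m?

K_a = 0.2960. P_a = ½ K_a γ H² ⇒ H = √(2P_a/(K_a γ)).
H = √(2×224.6/(0.2960×15.8)) = 9.800 m.

9.80 m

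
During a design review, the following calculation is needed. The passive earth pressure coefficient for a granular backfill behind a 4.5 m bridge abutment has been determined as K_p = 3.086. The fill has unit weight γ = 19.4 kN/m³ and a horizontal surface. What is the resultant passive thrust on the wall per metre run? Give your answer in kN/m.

606 kN/m

P = ½ K_p γ H² = 0.5 × 3.086 × 19.4 × 4.5² = 606.2 kN/m.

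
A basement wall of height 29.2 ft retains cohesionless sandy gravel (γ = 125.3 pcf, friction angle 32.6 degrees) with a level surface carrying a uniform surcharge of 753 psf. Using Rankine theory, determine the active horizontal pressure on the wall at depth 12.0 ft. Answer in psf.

K_a = (1 − sin φ)/(1 + sin φ) = 0.2997.
σ_v = γz + q = 125.3 × 12.0 + 753 = 2257 psf.
σ_h = K_a σ_v = 0.2997 × 2257 = 676.4 psf.

676 psf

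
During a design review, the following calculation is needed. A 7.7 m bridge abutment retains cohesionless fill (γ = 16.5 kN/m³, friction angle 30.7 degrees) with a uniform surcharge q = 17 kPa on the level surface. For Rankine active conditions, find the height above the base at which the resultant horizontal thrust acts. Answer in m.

K_a = 0.3240.
Triangular part P₁ = ½K_aγH² = 158.5 at H/3 = 2.567 m; rectangular part P₂ = K_a q H = 42.42 at H/2 = 3.850 m.
ȳ = (P₁·2.567 + P₂·3.850)/(P₁+P₂) = 2.838 m.

2.84 m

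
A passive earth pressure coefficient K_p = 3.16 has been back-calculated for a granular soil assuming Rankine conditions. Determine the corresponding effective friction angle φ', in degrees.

31.3°

K_p = (1+sin φ)/(1−sin φ) ⇒ sin φ = (K_p − 1)/(K_p + 1) = 0.5192.
φ = arcsin(0.5192) = 31.28°.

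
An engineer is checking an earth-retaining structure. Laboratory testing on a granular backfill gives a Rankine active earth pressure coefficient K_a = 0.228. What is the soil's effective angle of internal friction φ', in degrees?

39.0°

K_a = tan²(45° − φ/2) ⇒ 45° − φ/2 = arctan(√0.228) = 25.52°.
φ = 2(45° − 25.52°) = 38.95°.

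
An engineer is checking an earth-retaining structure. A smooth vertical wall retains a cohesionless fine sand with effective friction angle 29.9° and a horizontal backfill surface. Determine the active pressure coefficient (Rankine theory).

0.335

K_a = tan²(45° − φ/2) = tan²(30.05°) = 0.3347.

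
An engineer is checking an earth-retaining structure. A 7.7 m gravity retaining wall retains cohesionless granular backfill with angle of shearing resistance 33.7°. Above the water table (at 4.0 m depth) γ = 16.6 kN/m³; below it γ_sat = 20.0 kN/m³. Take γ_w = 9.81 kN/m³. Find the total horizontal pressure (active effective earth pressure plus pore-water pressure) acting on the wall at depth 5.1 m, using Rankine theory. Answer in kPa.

K_a = (1 − sin φ)/(1 + sin φ) = 0.2863.
γ' = 20.0 − 9.81 = 10.19 kN/m³.
Effective vertical stress at 5.1 m: σ'_v = 16.6×4.0 + 10.19×1.10 = 77.61 kPa.
σ'_h = K_a σ'_v = 0.2863 × 77.61 = 22.22 kPa; u = γ_w × 1.10 = 10.79 kPa.
Total σ_h = 22.22 + 10.79 = 33.01 kPa.

33.0 kPa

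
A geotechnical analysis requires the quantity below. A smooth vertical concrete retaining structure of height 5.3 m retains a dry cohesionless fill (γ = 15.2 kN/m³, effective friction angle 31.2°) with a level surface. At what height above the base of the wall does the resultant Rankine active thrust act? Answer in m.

1.77 m

K_a = 0.3175.
The pressure distribution is triangular, so the resultant acts at H/3 above the base = 5.3/3 = 1.767 m.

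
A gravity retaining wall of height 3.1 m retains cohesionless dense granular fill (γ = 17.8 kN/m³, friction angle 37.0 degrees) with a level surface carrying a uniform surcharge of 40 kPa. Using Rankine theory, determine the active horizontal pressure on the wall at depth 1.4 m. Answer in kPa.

K_a = (1 − sin φ)/(1 + sin φ) = 0.2486.
σ_v = γz + q = 17.8 × 1.4 + 40 = 64.92 kPa.
σ_h = K_a σ_v = 0.2486 × 64.92 = 16.14 kPa.

16.1 kPa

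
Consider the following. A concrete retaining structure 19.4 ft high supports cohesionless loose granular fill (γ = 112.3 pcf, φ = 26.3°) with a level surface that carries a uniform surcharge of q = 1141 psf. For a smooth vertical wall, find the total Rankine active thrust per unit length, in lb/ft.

16700 lb/ft

K_a = tan²(45° − φ/2) = 0.3859.
Soil triangle: ½ K_a γ H² = 0.5×0.3859×112.3×19.4² = 8156 lb/ft.
Surcharge rectangle: K_a q H = 0.3859×1141×19.4 = 8543 lb/ft.
Total = 8156 + 8543 = 16700 lb/ft.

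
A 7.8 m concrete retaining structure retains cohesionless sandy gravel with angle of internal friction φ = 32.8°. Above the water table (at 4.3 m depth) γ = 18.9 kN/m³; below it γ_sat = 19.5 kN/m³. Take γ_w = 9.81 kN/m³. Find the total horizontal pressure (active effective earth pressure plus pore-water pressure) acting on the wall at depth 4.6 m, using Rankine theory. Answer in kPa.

28.0 kPa

K_a = (1 − sin φ)/(1 + sin φ) = 0.2973.
γ' = 19.5 − 9.81 = 9.690 kN/m³.
Effective vertical stress at 4.6 m: σ'_v = 18.9×4.3 + 9.690×0.300 = 84.18 kPa.
σ'_h = K_a σ'_v = 0.2973 × 84.18 = 25.02 kPa; u = γ_w × 0.300 = 2.943 kPa.
Total σ_h = 25.02 + 2.943 = 27.97 kPa.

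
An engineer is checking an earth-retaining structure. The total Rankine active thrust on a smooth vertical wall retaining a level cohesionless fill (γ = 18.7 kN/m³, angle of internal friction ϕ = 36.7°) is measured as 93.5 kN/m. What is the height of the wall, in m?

6.30 m

K_a = 0.2519. P_a = ½ K_a γ H² ⇒ H = √(2P_a/(K_a γ)).
H = √(2×93.5/(0.2519×18.7)) = 6.301 m.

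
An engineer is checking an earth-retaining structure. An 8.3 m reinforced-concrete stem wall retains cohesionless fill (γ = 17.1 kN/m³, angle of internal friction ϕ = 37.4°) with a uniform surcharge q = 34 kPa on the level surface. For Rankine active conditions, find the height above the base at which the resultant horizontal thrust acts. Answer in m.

K_a = 0.2443.
Triangular part P₁ = ½K_aγH² = 143.9 at H/3 = 2.767 m; rectangular part P₂ = K_a q H = 68.93 at H/2 = 4.150 m.
ȳ = (P₁·2.767 + P₂·4.150)/(P₁+P₂) = 3.215 m.

3.21 m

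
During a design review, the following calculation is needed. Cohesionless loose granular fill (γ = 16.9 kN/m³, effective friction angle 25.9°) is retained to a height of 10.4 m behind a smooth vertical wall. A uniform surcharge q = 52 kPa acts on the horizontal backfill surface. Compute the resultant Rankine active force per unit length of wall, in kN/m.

570 kN/m

K_a = tan²(45° − φ/2) = 0.3920.
Soil triangle: ½ K_a γ H² = 0.5×0.3920×16.9×10.4² = 358.3 kN/m.
Surcharge rectangle: K_a q H = 0.3920×52×10.4 = 212.0 kN/m.
Total = 358.3 + 212.0 = 570.2 kN/m.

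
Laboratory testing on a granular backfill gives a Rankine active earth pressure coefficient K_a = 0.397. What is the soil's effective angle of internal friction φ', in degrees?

25.6°

K_a = tan²(45° − φ/2) ⇒ 45° − φ/2 = arctan(√0.397) = 32.21°.
φ = 2(45° − 32.21°) = 25.57°.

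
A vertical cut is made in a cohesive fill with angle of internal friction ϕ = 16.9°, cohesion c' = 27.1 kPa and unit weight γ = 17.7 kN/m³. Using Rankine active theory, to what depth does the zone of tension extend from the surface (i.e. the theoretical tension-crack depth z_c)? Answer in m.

K_a = tan²(45° − 16.9°/2) = 0.5495; √K_a = 0.7413.
The active pressure is zero where K_a γ z = 2c√K_a, so z_c = 2c/(γ√K_a) = 2×27.1/(17.7×0.7413) = 4.131 m.

4.13 m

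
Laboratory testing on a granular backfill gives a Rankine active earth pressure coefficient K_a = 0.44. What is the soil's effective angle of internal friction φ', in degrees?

22.9°

K_a = tan²(45° − φ/2) ⇒ 45° − φ/2 = arctan(√0.44) = 33.56°.
φ = 2(45° − 33.56°) = 22.89°.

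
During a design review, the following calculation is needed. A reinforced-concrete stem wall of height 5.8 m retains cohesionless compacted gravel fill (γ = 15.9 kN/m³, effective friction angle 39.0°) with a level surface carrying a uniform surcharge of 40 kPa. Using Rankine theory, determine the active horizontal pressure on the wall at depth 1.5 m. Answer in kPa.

14.5 kPa

K_a = (1 − sin φ)/(1 + sin φ) = 0.2275.
σ_v = γz + q = 15.9 × 1.5 + 40 = 63.85 kPa.
σ_h = K_a σ_v = 0.2275 × 63.85 = 14.53 kPa.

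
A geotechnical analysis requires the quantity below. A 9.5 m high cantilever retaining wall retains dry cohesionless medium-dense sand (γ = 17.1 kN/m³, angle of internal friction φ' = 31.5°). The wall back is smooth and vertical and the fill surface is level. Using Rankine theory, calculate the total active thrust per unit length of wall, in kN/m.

K_a = tan²(45° − φ/2) = 0.3136.
P_a = ½ K_a γ H² = 0.5 × 0.3136 × 17.1 × 9.5² = 242.0 kN/m.

242 kN/m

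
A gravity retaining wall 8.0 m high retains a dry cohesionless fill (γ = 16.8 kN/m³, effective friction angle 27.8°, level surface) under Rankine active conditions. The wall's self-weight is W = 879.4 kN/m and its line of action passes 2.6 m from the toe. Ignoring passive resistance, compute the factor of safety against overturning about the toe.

4.38

K_a = tan²(45° − 27.8°/2) = 0.3639.
P_a = ½K_aγH² = 0.5×0.3639×16.8×8.0² = 195.6 kN/m, acting at H/3 = 2.667 m above the base.
Overturning moment M_o = P_a × H/3 = 195.6 × 2.667 = 521.7.
Resisting moment M_r = W × 2.6 = 879.4 × 2.6 = 2286.
FS_overturning = M_r/M_o = 2286/521.7 = 4.383.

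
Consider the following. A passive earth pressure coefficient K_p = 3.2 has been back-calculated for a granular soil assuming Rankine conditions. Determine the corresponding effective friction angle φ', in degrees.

31.6°

K_p = (1+sin φ)/(1−sin φ) ⇒ sin φ = (K_p − 1)/(K_p + 1) = 0.5238.
φ = arcsin(0.5238) = 31.59°.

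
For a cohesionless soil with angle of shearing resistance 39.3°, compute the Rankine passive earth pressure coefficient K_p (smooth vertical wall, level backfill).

K_p = (1 + sin φ)/(1 − sin φ) = tan²(45° + 39.3°/2) = 4.455.

4.46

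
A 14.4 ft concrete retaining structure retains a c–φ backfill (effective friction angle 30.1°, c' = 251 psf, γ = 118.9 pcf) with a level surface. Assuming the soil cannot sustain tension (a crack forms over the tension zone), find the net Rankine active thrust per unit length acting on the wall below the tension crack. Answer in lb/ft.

987 lb/ft

K_a = 0.3320; √K_a = 0.5762.
Tension-crack depth z_c = 2c/(γ√K_a) = 2×251/(118.9×0.5762) = 7.328 ft.
σ_a at base = K_a γ H − 2c√K_a = 0.3320×118.9×14.4 − 2×251×0.5762 = 279.2 psf.
P_a = ½ × 279.2 × (H − z_c) = 0.5×279.2×7.072 = 987.2 lb/ft.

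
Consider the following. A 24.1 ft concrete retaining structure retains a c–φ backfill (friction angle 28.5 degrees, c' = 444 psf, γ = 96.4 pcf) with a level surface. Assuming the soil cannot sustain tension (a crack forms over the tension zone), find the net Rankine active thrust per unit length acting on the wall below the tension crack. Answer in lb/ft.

K_a = 0.3540; √K_a = 0.5949.
Tension-crack depth z_c = 2c/(γ√K_a) = 2×444/(96.4×0.5949) = 15.48 ft.
σ_a at base = K_a γ H − 2c√K_a = 0.3540×96.4×24.1 − 2×444×0.5949 = 294.0 psf.
P_a = ½ × 294.0 × (H − z_c) = 0.5×294.0×8.617 = 1267 lb/ft.

1270 lb/ft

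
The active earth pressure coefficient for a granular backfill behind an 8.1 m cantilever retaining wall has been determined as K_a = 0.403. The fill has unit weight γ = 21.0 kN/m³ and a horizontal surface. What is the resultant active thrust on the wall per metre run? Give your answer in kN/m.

278 kN/m

P = ½ K_a γ H² = 0.5 × 0.403 × 21.0 × 8.1² = 277.6 kN/m.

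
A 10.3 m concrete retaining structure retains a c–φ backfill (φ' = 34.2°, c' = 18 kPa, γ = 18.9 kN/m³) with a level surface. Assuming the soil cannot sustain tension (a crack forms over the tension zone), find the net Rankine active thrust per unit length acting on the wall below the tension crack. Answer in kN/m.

119 kN/m

K_a = 0.2803; √K_a = 0.5295.
Tension-crack depth z_c = 2c/(γ√K_a) = 2×18/(18.9×0.5295) = 3.597 m.
σ_a at base = K_a γ H − 2c√K_a = 0.2803×18.9×10.3 − 2×18×0.5295 = 35.51 kPa.
P_a = ½ × 35.51 × (H − z_c) = 0.5×35.51×6.703 = 119.0 kN/m.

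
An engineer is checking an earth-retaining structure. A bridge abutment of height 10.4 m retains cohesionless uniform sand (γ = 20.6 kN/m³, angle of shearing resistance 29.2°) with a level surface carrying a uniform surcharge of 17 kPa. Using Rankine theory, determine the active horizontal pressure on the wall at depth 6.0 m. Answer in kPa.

48.4 kPa

K_a = (1 − sin φ)/(1 + sin φ) = 0.3442.
σ_v = γz + q = 20.6 × 6.0 + 17 = 140.6 kPa.
σ_h = K_a σ_v = 0.3442 × 140.6 = 48.40 kPa.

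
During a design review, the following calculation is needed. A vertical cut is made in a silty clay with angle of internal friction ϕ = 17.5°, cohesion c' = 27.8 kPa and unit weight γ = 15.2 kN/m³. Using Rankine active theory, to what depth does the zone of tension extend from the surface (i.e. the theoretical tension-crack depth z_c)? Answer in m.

4.99 m

K_a = tan²(45° − 17.5°/2) = 0.5376; √K_a = 0.7332.
The active pressure is zero where K_a γ z = 2c√K_a, so z_c = 2c/(γ√K_a) = 2×27.8/(15.2×0.7332) = 4.989 m.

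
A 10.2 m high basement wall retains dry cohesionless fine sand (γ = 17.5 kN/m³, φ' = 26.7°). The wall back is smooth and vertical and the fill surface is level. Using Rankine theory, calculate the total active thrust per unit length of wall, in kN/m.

346 kN/m

K_a = tan²(45° − φ/2) = 0.3800.
P_a = ½ K_a γ H² = 0.5 × 0.3800 × 17.5 × 10.2² = 345.9 kN/m.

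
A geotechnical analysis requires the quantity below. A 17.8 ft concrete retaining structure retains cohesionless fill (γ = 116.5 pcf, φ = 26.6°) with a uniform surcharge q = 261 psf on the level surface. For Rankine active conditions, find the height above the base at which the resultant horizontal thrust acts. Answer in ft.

K_a = 0.3814.
Triangular part P₁ = ½K_aγH² = 7040 at H/3 = 5.933 ft; rectangular part P₂ = K_a q H = 1772 at H/2 = 8.900 ft.
ȳ = (P₁·5.933 + P₂·8.900)/(P₁+P₂) = 6.530 ft.

6.53 ft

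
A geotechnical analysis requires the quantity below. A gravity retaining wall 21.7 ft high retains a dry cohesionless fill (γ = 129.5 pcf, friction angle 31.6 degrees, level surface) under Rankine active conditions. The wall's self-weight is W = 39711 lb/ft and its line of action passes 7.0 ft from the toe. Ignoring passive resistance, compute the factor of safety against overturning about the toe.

K_a = tan²(45° − 31.6°/2) = 0.3123.
P_a = ½K_aγH² = 0.5×0.3123×129.5×21.7² = 9524 lb/ft, acting at H/3 = 7.233 ft above the base.
Overturning moment M_o = P_a × H/3 = 9524 × 7.233 = 68890.
Resisting moment M_r = W × 7.0 = 39711 × 7.0 = 278000.
FS_overturning = M_r/M_o = 278000/68890 = 4.035.

4.04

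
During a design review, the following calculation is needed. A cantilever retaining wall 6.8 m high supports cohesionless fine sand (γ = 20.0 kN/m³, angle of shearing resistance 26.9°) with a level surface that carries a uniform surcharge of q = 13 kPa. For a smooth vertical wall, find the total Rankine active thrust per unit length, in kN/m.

208 kN/m

K_a = tan²(45° − φ/2) = 0.3770.
Soil triangle: ½ K_a γ H² = 0.5×0.3770×20.0×6.8² = 174.3 kN/m.
Surcharge rectangle: K_a q H = 0.3770×13×6.8 = 33.33 kN/m.
Total = 174.3 + 33.33 = 207.7 kN/m.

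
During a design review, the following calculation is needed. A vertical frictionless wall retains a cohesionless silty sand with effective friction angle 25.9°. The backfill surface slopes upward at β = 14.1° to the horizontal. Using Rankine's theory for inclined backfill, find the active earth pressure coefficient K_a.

K_a = cos β · (cos β − √(cos²β − cos²φ)) / (cos β + √(cos²β − cos²φ)).
cos β = 0.9699, cos φ = 0.8996, √(cos²β − cos²φ) = 0.3626.
K_a = 0.9699 × (0.9699 − 0.3626)/(0.9699 + 0.3626) = 0.4421.

0.442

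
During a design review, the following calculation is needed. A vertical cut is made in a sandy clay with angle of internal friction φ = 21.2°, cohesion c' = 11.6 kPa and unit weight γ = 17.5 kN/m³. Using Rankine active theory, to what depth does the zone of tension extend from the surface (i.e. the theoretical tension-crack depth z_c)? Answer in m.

1.94 m

K_a = tan²(45° − 21.2°/2) = 0.4688; √K_a = 0.6847.
The active pressure is zero where K_a γ z = 2c√K_a, so z_c = 2c/(γ√K_a) = 2×11.6/(17.5×0.6847) = 1.936 m.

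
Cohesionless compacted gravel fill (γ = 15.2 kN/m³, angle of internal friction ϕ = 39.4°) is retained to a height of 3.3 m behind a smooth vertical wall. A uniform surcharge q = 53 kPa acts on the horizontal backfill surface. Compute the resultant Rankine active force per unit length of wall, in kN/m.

K_a = tan²(45° − φ/2) = 0.2234.
Soil triangle: ½ K_a γ H² = 0.5×0.2234×15.2×3.3² = 18.49 kN/m.
Surcharge rectangle: K_a q H = 0.2234×53×3.3 = 39.08 kN/m.
Total = 18.49 + 39.08 = 57.57 kN/m.

57.6 kN/m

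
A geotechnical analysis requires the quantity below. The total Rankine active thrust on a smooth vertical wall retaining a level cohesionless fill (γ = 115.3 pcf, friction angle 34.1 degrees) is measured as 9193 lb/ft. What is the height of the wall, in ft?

23.8 ft

K_a = 0.2815. P_a = ½ K_a γ H² ⇒ H = √(2P_a/(K_a γ)).
H = √(2×9193/(0.2815×115.3)) = 23.80 ft.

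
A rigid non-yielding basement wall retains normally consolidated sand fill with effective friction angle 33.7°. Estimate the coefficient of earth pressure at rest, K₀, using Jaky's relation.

0.445

K₀ = 1 − sin φ' = 1 − sin 33.7° = 0.4452.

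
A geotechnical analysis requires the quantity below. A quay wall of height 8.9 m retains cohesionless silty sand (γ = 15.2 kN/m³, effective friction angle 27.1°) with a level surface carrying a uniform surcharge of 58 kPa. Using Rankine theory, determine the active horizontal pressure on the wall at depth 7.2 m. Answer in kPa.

62.6 kPa

K_a = (1 − sin φ)/(1 + sin φ) = 0.3741.
σ_v = γz + q = 15.2 × 7.2 + 58 = 167.4 kPa.
σ_h = K_a σ_v = 0.3741 × 167.4 = 62.63 kPa.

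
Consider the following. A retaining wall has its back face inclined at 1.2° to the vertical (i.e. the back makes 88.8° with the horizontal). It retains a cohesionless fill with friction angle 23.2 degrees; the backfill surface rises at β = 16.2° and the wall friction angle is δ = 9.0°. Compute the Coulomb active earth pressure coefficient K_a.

0.549

K_a = sin²(α+φ) / [sin²α · sin(α−δ) · (1 + √{sin(φ+δ)sin(φ−β) / (sin(α−δ)sin(α+β))})²].
With α = 88.8°, φ = 23.2°, δ = 9.0°, β = 16.2°: K_a = 0.5492.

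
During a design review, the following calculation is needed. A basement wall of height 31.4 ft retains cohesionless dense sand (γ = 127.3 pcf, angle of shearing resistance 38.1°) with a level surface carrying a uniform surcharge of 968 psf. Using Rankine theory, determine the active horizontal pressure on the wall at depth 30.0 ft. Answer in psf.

1130 psf

K_a = (1 − sin φ)/(1 + sin φ) = 0.2368.
σ_v = γz + q = 127.3 × 30.0 + 968 = 4787 psf.
σ_h = K_a σ_v = 0.2368 × 4787 = 1134 psf.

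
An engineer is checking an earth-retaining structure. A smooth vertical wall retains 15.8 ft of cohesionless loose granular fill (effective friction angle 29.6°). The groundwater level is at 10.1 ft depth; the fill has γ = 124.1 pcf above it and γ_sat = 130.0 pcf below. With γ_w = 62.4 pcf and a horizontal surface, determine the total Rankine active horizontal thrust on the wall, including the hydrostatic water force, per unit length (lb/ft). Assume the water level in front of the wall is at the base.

K_a = tan²(45° − φ/2) = 0.3387.
γ' = 130.0 − 62.4 = 67.60 pcf. Depth below WT = 5.7 ft.
σ'_h at WT = K_a γ d_w = 424.6 psf; at base = 424.6 + K_a γ' × 5.7 = 555.1 psf.
P₁ (0–10.1 ft) = ½×424.6×10.1 = 2144. P₂ (10.1–15.8 ft) = ½(424.6+555.1)×5.7 = 2792.
P_w = ½ γ_w h₂² = 0.5×62.4×5.7² = 1014. Total = 2144+2792+1014 = 5950 lb/ft.

5950 lb/ft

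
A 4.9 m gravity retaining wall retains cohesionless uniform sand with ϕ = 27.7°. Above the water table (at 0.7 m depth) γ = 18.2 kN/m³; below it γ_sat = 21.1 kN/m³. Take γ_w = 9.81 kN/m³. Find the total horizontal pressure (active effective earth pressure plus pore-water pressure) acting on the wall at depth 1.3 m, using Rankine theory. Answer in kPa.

K_a = (1 − sin φ)/(1 + sin φ) = 0.3653.
γ' = 21.1 − 9.81 = 11.29 kN/m³.
Effective vertical stress at 1.3 m: σ'_v = 18.2×0.7 + 11.29×0.600 = 19.51 kPa.
σ'_h = K_a σ'_v = 0.3653 × 19.51 = 7.129 kPa; u = γ_w × 0.600 = 5.886 kPa.
Total σ_h = 7.129 + 5.886 = 13.02 kPa.

13.0 kPa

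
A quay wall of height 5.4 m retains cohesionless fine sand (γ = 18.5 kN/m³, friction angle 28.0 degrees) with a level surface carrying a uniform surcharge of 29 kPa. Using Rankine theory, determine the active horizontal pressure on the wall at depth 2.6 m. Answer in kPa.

K_a = (1 − sin φ)/(1 + sin φ) = 0.3610.
σ_v = γz + q = 18.5 × 2.6 + 29 = 77.10 kPa.
σ_h = K_a σ_v = 0.3610 × 77.10 = 27.84 kPa.

27.8 kPa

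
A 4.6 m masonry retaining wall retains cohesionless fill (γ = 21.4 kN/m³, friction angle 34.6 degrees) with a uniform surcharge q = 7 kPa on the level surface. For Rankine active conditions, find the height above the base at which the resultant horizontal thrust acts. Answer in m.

K_a = 0.2756.
Triangular part P₁ = ½K_aγH² = 62.41 at H/3 = 1.533 m; rectangular part P₂ = K_a q H = 8.876 at H/2 = 2.300 m.
ȳ = (P₁·1.533 + P₂·2.300)/(P₁+P₂) = 1.629 m.

1.63 m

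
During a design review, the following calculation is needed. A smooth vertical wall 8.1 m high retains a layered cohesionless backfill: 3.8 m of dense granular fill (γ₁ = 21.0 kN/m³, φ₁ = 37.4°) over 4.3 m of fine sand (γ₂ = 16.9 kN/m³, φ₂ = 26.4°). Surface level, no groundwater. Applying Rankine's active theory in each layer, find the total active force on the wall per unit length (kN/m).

K_a1 = tan²(45°−37.4°/2) = 0.2443; K_a2 = tan²(45°−26.4°/2) = 0.3844.
Layer 1: σ at base = K_a1 γ₁ h₁ = 19.49 kPa; P₁ = ½×19.49×3.8 = 37.04.
Layer 2: σ_v at top = γ₁h₁ = 79.80; σ_h top = K_a2×79.80 = 30.68; σ_h base = K_a2×(79.80+16.9×4.3) = 58.61.
P₂ = ½(30.68+58.61)×4.3 = 192.0. Total P_a = 37.04+192.0 = 229.0 kN/m.

229 kN/m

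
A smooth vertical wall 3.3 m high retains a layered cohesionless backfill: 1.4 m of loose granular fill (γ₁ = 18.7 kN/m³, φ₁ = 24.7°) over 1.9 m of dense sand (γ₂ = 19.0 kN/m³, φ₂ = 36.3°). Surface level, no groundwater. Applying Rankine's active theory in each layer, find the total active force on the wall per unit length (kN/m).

29.1 kN/m

K_a1 = tan²(45°−24.7°/2) = 0.4106; K_a2 = tan²(45°−36.3°/2) = 0.2563.
Layer 1: σ at base = K_a1 γ₁ h₁ = 10.75 kPa; P₁ = ½×10.75×1.4 = 7.524.
Layer 2: σ_v at top = γ₁h₁ = 26.18; σ_h top = K_a2×26.18 = 6.709; σ_h base = K_a2×(26.18+19.0×1.9) = 15.96.
P₂ = ½(6.709+15.96)×1.9 = 21.54. Total P_a = 7.524+21.54 = 29.06 kN/m.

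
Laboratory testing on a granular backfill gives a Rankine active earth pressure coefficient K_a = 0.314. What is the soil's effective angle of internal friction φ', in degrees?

K_a = tan²(45° − φ/2) ⇒ 45° − φ/2 = arctan(√0.314) = 29.26°.
φ = 2(45° − 29.26°) = 31.47°.

31.5°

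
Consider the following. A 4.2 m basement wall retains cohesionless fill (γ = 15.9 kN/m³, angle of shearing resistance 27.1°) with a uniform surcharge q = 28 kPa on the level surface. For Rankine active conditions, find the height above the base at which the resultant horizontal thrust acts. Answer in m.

1.72 m

K_a = 0.3741.
Triangular part P₁ = ½K_aγH² = 52.46 at H/3 = 1.400 m; rectangular part P₂ = K_a q H = 43.99 at H/2 = 2.100 m.
ȳ = (P₁·1.400 + P₂·2.100)/(P₁+P₂) = 1.719 m.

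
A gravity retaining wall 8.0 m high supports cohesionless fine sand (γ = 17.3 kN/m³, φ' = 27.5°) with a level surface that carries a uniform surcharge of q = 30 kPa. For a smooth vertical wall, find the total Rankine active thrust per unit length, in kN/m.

K_a = tan²(45° − φ/2) = 0.3682.
Soil triangle: ½ K_a γ H² = 0.5×0.3682×17.3×8.0² = 203.8 kN/m.
Surcharge rectangle: K_a q H = 0.3682×30×8.0 = 88.37 kN/m.
Total = 203.8 + 88.37 = 292.2 kN/m.

292 kN/m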